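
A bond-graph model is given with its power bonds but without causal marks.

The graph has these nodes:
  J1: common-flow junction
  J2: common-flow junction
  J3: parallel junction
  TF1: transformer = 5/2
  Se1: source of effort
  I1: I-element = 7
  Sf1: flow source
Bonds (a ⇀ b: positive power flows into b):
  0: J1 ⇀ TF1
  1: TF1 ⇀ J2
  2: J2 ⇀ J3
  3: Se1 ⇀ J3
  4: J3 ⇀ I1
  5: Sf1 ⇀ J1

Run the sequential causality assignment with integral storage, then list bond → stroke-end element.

β3 |J3  (source Se1 imposes e)
β5 |Sf1  (Sf1 fixes flow; stroke at Sf1)
β0 |J1  (J1 flow already set via bond 5)
β2 |J2  (J3: bond 3 brought effort, rest push out)
β4 |I1  (0-jn J3 has e-setter on 3)
β1 |TF1  (through TF1, causality passes straight; one stroke at TF1)

bond 0 |J1
bond 1 |TF1
bond 2 |J2
bond 3 |J3
bond 4 |I1
bond 5 |Sf1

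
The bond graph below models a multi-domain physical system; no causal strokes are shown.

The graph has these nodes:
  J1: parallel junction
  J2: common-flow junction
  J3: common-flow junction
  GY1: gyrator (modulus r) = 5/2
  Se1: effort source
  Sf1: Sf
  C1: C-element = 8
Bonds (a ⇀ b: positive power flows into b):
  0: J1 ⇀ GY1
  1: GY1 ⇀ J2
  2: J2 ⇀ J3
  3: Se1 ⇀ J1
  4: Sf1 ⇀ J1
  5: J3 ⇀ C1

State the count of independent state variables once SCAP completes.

1  (C1 all integral)

#3 stroke at J1  (Se1: effort source, stroke at far end)
#4 stroke at Sf1  (Sf1 (Sf) sets flow on bond)
#0 stroke at GY1  (0-jn J1 has e-setter on 3)
#1 stroke at GY1  (GY GY1: same side as bond 0)
#2 stroke at J2  (common-f at J2 fixed by 1)
#5 stroke at J3  (common-f at J3 fixed by 2)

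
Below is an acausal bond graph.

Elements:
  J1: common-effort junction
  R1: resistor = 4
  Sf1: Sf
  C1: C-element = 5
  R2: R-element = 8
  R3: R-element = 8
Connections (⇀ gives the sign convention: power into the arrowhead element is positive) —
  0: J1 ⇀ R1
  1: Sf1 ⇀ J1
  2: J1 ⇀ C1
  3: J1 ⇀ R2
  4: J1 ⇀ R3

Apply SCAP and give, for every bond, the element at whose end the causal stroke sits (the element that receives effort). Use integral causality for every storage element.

β1 stroke at Sf1  (Sf1: flow source, stroke at near end)
β2 stroke at J1  (C1 integral (e out))
β0 stroke at R1  (common-e at J1 fixed by 2)
β3 stroke at R2  (common-e at J1 fixed by 2)
β4 stroke at R3  (0-jn J1 has e-setter on 2)

bond 0 stroke at R1
bond 1 stroke at Sf1
bond 2 stroke at J1
bond 3 stroke at R2
bond 4 stroke at R3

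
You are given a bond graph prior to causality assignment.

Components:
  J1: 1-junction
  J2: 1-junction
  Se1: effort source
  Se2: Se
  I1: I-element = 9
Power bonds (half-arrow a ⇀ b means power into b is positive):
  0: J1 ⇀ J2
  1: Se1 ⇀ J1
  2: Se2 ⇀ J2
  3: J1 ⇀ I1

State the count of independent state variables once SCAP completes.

bond 1 |J1  (Se1 (Se) sets effort on bond)
bond 2 |J2  (Se2 (Se) sets effort on bond)
bond 0 |J1  (J2: last free bond brings flow in)
bond 3 |I1  (J1: last free bond brings flow in)

1  (I1 all integral)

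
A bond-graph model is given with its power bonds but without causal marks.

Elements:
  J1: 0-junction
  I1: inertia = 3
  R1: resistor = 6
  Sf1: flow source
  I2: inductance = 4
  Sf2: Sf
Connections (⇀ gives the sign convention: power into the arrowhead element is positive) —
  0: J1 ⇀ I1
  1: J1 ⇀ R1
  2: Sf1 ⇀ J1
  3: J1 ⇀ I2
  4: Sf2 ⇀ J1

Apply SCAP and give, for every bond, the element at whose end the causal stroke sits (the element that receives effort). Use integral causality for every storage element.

b2 |Sf1  (Sf1 fixes flow; stroke at Sf1)
b4 |Sf2  (Sf2: flow source, stroke at near end)
b0 |I1  (I1 integral (f out))
b3 |I2  (I2 outputs flow p/I2)
b1 |J1  (J1 needs exactly one e-in)

#0 stroke at I1
#1 stroke at J1
#2 stroke at Sf1
#3 stroke at I2
#4 stroke at Sf2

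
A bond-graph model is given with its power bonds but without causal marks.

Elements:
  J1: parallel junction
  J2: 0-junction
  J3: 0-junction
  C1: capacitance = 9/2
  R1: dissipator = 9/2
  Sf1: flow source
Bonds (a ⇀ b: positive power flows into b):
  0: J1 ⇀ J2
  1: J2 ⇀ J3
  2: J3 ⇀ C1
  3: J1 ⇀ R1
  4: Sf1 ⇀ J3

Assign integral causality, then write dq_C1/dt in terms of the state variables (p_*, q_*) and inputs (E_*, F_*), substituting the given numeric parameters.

β4 →Sf1  (Sf1: flow source, stroke at near end)
β2 →J3  (C1 integral (e out))
β1 →J2  (J3: bond 2 brought effort, rest push out)
β0 →J1  (J2: bond 1 brought effort, rest push out)
β3 →R1  (J1 effort already set via bond 0)

dq_C1/dt = F_Sf1 - 4*q_C1/81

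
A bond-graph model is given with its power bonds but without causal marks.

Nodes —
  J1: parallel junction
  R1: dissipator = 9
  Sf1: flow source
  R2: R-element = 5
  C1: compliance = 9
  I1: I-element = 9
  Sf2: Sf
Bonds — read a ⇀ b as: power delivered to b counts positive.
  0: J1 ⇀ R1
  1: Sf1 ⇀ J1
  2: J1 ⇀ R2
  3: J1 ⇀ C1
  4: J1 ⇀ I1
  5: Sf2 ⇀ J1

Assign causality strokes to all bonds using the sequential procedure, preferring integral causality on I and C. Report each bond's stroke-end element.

#0 stroke→R1
#1 stroke→Sf1
#2 stroke→R2
#3 stroke→J1
#4 stroke→I1
#5 stroke→Sf2

b1 stroke→Sf1  (Sf1: flow source, stroke at near end)
b5 stroke→Sf2  (source Sf2 imposes f)
b3 stroke→J1  (C1 integral (e out))
b0 stroke→R1  (common-e at J1 fixed by 3)
b2 stroke→R2  (J1: bond 3 brought effort, rest push out)
b4 stroke→I1  (J1 effort already set via bond 3)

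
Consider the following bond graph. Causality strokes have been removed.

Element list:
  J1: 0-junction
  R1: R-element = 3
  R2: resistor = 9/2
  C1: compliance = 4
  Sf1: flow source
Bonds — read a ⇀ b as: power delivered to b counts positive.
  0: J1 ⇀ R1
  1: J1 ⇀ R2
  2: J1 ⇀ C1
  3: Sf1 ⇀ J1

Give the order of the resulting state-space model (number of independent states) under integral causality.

1  (C1 all integral)

b3 |Sf1  (Sf1 fixes flow; stroke at Sf1)
b2 |J1  (C1: C, integral causality)
b0 |R1  (0-jn J1 has e-setter on 2)
b1 |R2  (J1 effort already set via bond 2)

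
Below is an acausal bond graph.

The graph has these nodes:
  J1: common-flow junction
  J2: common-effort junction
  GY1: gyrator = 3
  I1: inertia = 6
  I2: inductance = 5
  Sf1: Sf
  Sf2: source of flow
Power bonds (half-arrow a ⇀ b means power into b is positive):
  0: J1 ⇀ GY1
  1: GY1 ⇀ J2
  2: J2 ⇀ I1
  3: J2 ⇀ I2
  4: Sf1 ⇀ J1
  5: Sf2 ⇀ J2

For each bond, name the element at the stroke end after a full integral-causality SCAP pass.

b4 stroke at Sf1  (Sf1 (Sf) sets flow on bond)
b5 stroke at Sf2  (source Sf2 imposes f)
b0 stroke at J1  (J1: bond 4 brought flow, rest push out)
b1 stroke at J2  (GY GY1: same side as bond 0)
b2 stroke at I1  (J2: bond 1 brought effort, rest push out)
b3 stroke at I2  (common-e at J2 fixed by 1)

bond 0 →J1
bond 1 →J2
bond 2 →I1
bond 3 →I2
bond 4 →Sf1
bond 5 →Sf2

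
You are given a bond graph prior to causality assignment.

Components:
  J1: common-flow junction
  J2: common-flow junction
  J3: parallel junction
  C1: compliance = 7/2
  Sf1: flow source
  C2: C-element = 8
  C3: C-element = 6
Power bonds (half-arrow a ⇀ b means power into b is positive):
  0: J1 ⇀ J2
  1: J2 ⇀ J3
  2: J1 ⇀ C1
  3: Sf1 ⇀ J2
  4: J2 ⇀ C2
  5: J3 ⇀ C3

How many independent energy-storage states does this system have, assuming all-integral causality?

b3 |Sf1  (Sf1 fixes flow; stroke at Sf1)
b0 |J2  (J2: bond 3 brought flow, rest push out)
b1 |J2  (common-f at J2 fixed by 3)
b4 |J2  (common-f at J2 fixed by 3)
b5 |J3  (only one effort-in slot at J3)
b2 |J1  (J1: bond 0 brought flow, rest push out)

3  (C1, C2, C3 all integral)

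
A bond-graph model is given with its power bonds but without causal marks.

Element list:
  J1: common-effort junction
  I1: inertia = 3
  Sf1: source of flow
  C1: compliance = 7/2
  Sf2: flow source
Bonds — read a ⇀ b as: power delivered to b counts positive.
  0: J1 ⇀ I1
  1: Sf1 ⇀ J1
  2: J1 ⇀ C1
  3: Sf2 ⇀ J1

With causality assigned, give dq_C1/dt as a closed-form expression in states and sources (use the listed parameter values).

dq_C1/dt = F_Sf1 + F_Sf2 - p_I1/3

#1 stroke→Sf1  (Sf1 (Sf) sets flow on bond)
#3 stroke→Sf2  (source Sf2 imposes f)
#0 stroke→I1  (I1 outputs flow p/I1)
#2 stroke→J1  (only one effort-in slot at J1)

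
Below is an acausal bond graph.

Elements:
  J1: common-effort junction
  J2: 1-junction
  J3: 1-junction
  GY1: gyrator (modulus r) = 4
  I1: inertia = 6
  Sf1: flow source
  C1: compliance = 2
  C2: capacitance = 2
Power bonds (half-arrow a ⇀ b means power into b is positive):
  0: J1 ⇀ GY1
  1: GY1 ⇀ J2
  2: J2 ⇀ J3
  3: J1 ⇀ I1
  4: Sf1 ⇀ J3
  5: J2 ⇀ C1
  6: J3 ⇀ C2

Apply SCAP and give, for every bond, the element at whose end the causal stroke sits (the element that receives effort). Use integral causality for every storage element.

β4 |Sf1  (Sf1: flow source, stroke at near end)
β2 |J3  (J3: bond 4 brought flow, rest push out)
β6 |J3  (1-jn J3 has f-setter on 4)
β1 |J2  (1-jn J2 has f-setter on 2)
β5 |J2  (1-jn J2 has f-setter on 2)
β0 |J1  (GY GY1: same side as bond 1)
β3 |I1  (common-e at J1 fixed by 0)

bond 0 stroke→J1
bond 1 stroke→J2
bond 2 stroke→J3
bond 3 stroke→I1
bond 4 stroke→Sf1
bond 5 stroke→J2
bond 6 stroke→J3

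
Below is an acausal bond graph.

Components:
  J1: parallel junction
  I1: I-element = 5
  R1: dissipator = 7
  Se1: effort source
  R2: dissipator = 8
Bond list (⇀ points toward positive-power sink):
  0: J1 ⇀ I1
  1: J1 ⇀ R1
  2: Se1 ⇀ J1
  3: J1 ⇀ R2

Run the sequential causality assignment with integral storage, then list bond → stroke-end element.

bond 0 stroke→I1
bond 1 stroke→R1
bond 2 stroke→J1
bond 3 stroke→R2

#2 stroke→J1  (Se1 fixes effort; stroke away)
#0 stroke→I1  (common-e at J1 fixed by 2)
#1 stroke→R1  (J1: bond 2 brought effort, rest push out)
#3 stroke→R2  (J1 effort already set via bond 2)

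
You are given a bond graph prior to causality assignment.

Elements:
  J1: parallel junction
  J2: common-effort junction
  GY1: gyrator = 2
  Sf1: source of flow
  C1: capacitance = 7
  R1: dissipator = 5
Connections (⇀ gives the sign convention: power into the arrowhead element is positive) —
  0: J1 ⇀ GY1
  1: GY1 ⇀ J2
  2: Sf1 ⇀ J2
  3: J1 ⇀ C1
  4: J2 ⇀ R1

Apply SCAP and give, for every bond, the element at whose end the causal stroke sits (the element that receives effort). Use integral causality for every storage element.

β0 |GY1
β1 |GY1
β2 |Sf1
β3 |J1
β4 |J2

bond 2 |Sf1  (Sf1: flow source, stroke at near end)
bond 3 |J1  (C1 integral (e out))
bond 0 |GY1  (J1: bond 3 brought effort, rest push out)
bond 1 |GY1  (GY1: gyrator matches bond 0)
bond 4 |J2  (closing 0-jn rule on J2)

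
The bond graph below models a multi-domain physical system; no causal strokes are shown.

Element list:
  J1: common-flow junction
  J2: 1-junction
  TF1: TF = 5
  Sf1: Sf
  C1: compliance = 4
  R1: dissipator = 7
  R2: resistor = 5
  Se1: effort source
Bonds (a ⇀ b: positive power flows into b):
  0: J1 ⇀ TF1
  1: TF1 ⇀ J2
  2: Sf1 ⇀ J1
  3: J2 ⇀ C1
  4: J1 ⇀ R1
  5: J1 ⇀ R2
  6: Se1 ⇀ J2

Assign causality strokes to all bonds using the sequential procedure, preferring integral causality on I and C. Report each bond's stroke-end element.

bond 2 stroke→Sf1  (Sf1 fixes flow; stroke at Sf1)
bond 6 stroke→J2  (source Se1 imposes e)
bond 0 stroke→J1  (J1 flow already set via bond 2)
bond 4 stroke→J1  (J1 flow already set via bond 2)
bond 5 stroke→J1  (J1: bond 2 brought flow, rest push out)
bond 1 stroke→TF1  (TF TF1: opposite of bond 0)
bond 3 stroke→J2  (1-jn J2 has f-setter on 1)

β0 →J1
β1 →TF1
β2 →Sf1
β3 →J2
β4 →J1
β5 →J1
β6 →J2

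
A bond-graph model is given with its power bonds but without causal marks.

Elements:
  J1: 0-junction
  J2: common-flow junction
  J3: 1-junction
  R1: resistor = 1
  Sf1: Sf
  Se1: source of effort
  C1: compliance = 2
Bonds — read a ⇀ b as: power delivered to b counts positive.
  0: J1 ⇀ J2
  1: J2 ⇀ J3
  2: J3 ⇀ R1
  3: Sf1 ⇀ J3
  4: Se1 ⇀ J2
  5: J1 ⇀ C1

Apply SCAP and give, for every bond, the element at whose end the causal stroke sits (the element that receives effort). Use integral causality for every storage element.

bond 3 →Sf1  (source Sf1 imposes f)
bond 4 →J2  (source Se1 imposes e)
bond 1 →J3  (common-f at J3 fixed by 3)
bond 2 →J3  (J3: bond 3 brought flow, rest push out)
bond 0 →J2  (common-f at J2 fixed by 1)
bond 5 →J1  (J1 needs exactly one e-in)

b0 stroke→J2
b1 stroke→J3
b2 stroke→J3
b3 stroke→Sf1
b4 stroke→J2
b5 stroke→J1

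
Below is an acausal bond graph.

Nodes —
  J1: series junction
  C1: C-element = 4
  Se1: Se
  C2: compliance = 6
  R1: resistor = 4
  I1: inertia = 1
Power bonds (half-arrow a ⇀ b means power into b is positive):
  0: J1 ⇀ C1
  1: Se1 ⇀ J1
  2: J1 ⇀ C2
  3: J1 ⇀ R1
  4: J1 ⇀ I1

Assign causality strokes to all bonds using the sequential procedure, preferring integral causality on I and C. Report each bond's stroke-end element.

b1 stroke at J1  (Se1: effort source, stroke at far end)
b0 stroke at J1  (prefer integral on C1)
b2 stroke at J1  (C2 integral (e out))
b4 stroke at I1  (I1: I, integral causality)
b3 stroke at J1  (1-jn J1 has f-setter on 4)

#0 stroke→J1
#1 stroke→J1
#2 stroke→J1
#3 stroke→J1
#4 stroke→I1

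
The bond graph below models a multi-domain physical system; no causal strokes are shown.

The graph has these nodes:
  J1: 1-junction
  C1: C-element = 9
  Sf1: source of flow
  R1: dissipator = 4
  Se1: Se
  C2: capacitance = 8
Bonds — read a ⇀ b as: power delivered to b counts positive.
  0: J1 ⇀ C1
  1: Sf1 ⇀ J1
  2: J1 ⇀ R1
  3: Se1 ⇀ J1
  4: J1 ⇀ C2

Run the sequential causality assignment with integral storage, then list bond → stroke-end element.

bond 0 →J1
bond 1 →Sf1
bond 2 →J1
bond 3 →J1
bond 4 →J1

β1 →Sf1  (Sf1 fixes flow; stroke at Sf1)
β3 →J1  (Se1 fixes effort; stroke away)
β0 →J1  (J1: bond 1 brought flow, rest push out)
β2 →J1  (J1 flow already set via bond 1)
β4 →J1  (1-jn J1 has f-setter on 1)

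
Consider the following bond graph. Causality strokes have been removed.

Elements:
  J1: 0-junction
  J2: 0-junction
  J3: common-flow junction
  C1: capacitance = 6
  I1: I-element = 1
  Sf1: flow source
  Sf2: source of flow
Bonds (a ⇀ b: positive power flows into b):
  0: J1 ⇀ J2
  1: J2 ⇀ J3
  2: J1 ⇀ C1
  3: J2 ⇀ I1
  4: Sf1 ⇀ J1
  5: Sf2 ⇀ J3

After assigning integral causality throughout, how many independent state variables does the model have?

2  (C1, I1 all integral)

b4 stroke at Sf1  (Sf1 fixes flow; stroke at Sf1)
b5 stroke at Sf2  (Sf2 fixes flow; stroke at Sf2)
b1 stroke at J3  (1-jn J3 has f-setter on 5)
b2 stroke at J1  (C1: C, integral causality)
b0 stroke at J2  (J1 effort already set via bond 2)
b3 stroke at I1  (0-jn J2 has e-setter on 0)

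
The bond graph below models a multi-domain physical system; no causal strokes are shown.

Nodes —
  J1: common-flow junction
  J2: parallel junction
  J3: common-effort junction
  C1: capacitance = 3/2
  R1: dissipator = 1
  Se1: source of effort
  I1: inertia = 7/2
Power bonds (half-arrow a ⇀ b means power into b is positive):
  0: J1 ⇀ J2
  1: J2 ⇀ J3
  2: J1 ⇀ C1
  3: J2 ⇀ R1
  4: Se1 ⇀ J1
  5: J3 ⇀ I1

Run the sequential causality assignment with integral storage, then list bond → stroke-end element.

#0 →J2
#1 →J3
#2 →J1
#3 →R1
#4 →J1
#5 →I1

β4 →J1  (Se1: effort source, stroke at far end)
β2 →J1  (C1 integral (e out))
β0 →J2  (closing 1-jn rule on J1)
β1 →J3  (J2 effort already set via bond 0)
β3 →R1  (common-e at J2 fixed by 0)
β5 →I1  (common-e at J3 fixed by 1)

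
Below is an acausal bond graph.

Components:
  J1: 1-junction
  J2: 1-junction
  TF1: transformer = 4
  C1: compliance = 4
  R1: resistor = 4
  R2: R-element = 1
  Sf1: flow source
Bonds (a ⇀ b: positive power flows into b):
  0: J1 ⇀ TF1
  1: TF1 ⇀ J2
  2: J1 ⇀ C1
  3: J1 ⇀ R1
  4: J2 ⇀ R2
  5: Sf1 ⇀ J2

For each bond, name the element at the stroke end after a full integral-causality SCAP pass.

β0 |TF1
β1 |J2
β2 |J1
β3 |J1
β4 |J2
β5 |Sf1

#5 |Sf1  (Sf1 fixes flow; stroke at Sf1)
#1 |J2  (1-jn J2 has f-setter on 5)
#4 |J2  (J2: bond 5 brought flow, rest push out)
#0 |TF1  (TF TF1: opposite of bond 1)
#2 |J1  (common-f at J1 fixed by 0)
#3 |J1  (J1: bond 0 brought flow, rest push out)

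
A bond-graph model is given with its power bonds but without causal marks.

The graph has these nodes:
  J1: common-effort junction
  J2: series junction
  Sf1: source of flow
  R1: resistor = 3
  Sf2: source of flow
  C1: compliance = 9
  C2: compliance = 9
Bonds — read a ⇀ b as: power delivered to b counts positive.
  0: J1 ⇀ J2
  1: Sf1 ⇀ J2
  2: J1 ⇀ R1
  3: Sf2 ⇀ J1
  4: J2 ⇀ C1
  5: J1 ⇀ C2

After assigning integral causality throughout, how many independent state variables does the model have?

#1 stroke→Sf1  (Sf1 fixes flow; stroke at Sf1)
#3 stroke→Sf2  (source Sf2 imposes f)
#0 stroke→J2  (common-f at J2 fixed by 1)
#4 stroke→J2  (J2 flow already set via bond 1)
#5 stroke→J1  (C2 outputs effort q/C2)
#2 stroke→R1  (J1: bond 5 brought effort, rest push out)

2  (C1, C2 all integral)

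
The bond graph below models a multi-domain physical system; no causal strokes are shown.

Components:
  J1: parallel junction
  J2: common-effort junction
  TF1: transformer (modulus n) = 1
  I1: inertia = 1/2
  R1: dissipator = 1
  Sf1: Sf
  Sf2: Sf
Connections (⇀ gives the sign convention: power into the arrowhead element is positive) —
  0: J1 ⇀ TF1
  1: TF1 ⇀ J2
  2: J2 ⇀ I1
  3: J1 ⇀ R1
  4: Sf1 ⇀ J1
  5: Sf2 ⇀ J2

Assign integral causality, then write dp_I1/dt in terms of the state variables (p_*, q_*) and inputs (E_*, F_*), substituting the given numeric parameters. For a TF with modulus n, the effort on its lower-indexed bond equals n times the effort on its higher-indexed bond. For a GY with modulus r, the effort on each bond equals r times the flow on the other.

dp_I1/dt = F_Sf1 + F_Sf2 - 2*p_I1

β4 →Sf1  (Sf1: flow source, stroke at near end)
β5 →Sf2  (Sf2 fixes flow; stroke at Sf2)
β2 →I1  (I1: I, integral causality)
β1 →J2  (J2 needs exactly one e-in)
β0 →TF1  (TF1 one-in-one-out from 1)
β3 →J1  (J1 needs exactly one e-in)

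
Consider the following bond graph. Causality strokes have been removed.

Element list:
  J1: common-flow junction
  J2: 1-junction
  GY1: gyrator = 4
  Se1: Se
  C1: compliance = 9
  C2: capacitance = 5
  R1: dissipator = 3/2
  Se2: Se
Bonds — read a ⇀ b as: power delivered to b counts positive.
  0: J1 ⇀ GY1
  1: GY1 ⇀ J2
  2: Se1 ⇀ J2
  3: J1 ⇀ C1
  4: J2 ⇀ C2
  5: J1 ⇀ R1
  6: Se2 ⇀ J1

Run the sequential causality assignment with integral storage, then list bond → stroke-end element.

b0 →GY1
b1 →GY1
b2 →J2
b3 →J1
b4 →J2
b5 →J1
b6 →J1

β2 stroke at J2  (Se1: effort source, stroke at far end)
β6 stroke at J1  (Se2 (Se) sets effort on bond)
β3 stroke at J1  (prefer integral on C1)
β4 stroke at J2  (prefer integral on C2)
β1 stroke at GY1  (J2 needs exactly one f-in)
β0 stroke at GY1  (GY1: gyrator matches bond 1)
β5 stroke at J1  (1-jn J1 has f-setter on 0)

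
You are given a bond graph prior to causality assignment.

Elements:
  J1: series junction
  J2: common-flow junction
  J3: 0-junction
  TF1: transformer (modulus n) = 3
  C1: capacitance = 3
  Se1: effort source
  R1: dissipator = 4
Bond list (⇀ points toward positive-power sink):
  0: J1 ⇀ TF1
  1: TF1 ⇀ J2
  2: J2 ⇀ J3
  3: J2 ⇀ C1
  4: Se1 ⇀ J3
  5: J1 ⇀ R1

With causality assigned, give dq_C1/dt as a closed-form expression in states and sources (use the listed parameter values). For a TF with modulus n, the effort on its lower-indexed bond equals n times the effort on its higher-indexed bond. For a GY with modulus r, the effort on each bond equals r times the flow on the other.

dq_C1/dt = -9*E_Se1/4 - 3*q_C1/4

b4 |J3  (source Se1 imposes e)
b2 |J2  (J3: bond 4 brought effort, rest push out)
b3 |J2  (C1 outputs effort q/C1)
b1 |TF1  (J2: last free bond brings flow in)
b0 |J1  (through TF1, causality passes straight; one stroke at TF1)
b5 |R1  (J1 needs exactly one f-in)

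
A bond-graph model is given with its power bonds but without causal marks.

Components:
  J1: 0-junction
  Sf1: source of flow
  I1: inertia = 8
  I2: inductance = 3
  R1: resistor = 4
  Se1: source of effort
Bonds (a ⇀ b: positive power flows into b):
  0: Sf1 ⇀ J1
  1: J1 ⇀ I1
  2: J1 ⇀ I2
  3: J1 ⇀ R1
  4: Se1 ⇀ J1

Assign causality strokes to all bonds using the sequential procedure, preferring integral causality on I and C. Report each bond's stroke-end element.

bond 0 |Sf1  (Sf1: flow source, stroke at near end)
bond 4 |J1  (Se1 fixes effort; stroke away)
bond 1 |I1  (common-e at J1 fixed by 4)
bond 2 |I2  (common-e at J1 fixed by 4)
bond 3 |R1  (0-jn J1 has e-setter on 4)

b0 stroke→Sf1
b1 stroke→I1
b2 stroke→I2
b3 stroke→R1
b4 stroke→J1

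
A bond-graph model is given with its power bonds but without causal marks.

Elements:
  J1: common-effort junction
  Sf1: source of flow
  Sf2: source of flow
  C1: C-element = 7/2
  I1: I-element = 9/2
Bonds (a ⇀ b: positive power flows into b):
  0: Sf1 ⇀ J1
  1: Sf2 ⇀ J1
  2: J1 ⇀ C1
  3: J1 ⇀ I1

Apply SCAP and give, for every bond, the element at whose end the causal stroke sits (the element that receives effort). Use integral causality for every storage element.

bond 0 stroke→Sf1
bond 1 stroke→Sf2
bond 2 stroke→J1
bond 3 stroke→I1

β0 stroke→Sf1  (Sf1 (Sf) sets flow on bond)
β1 stroke→Sf2  (Sf2: flow source, stroke at near end)
β2 stroke→J1  (C1 integral (e out))
β3 stroke→I1  (common-e at J1 fixed by 2)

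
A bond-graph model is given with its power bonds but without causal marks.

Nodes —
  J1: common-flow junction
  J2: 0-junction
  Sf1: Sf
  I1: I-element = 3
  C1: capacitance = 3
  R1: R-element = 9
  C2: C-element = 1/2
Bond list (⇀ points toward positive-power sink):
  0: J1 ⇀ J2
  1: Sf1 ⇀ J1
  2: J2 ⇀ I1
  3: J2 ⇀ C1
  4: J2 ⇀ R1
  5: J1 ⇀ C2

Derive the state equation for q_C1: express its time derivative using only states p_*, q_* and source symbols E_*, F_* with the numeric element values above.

dq_C1/dt = F_Sf1 - p_I1/3 - q_C1/27

bond 1 stroke at Sf1  (Sf1 (Sf) sets flow on bond)
bond 0 stroke at J1  (J1: bond 1 brought flow, rest push out)
bond 5 stroke at J1  (J1 flow already set via bond 1)
bond 2 stroke at I1  (I1 outputs flow p/I1)
bond 3 stroke at J2  (C1 integral (e out))
bond 4 stroke at R1  (0-jn J2 has e-setter on 3)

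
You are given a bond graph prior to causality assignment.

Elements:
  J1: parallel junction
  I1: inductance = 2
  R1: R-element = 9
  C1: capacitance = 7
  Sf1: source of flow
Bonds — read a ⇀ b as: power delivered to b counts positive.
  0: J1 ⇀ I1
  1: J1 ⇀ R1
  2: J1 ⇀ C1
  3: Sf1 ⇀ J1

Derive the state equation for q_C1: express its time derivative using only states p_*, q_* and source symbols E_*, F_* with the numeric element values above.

bond 3 |Sf1  (source Sf1 imposes f)
bond 0 |I1  (I1 outputs flow p/I1)
bond 2 |J1  (C1 integral (e out))
bond 1 |R1  (J1 effort already set via bond 2)

dq_C1/dt = F_Sf1 - p_I1/2 - q_C1/63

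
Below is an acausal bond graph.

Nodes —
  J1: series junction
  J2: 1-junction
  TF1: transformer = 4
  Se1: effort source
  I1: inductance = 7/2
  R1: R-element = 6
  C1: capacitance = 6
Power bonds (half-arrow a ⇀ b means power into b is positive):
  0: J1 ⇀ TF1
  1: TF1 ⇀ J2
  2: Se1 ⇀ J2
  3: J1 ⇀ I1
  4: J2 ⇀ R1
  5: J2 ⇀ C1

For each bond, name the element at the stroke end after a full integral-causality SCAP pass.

b0 →J1
b1 →TF1
b2 →J2
b3 →I1
b4 →J2
b5 →J2

#2 →J2  (source Se1 imposes e)
#3 →I1  (I1 outputs flow p/I1)
#0 →J1  (common-f at J1 fixed by 3)
#1 →TF1  (through TF1, causality passes straight; one stroke at TF1)
#4 →J2  (J2 flow already set via bond 1)
#5 →J2  (common-f at J2 fixed by 1)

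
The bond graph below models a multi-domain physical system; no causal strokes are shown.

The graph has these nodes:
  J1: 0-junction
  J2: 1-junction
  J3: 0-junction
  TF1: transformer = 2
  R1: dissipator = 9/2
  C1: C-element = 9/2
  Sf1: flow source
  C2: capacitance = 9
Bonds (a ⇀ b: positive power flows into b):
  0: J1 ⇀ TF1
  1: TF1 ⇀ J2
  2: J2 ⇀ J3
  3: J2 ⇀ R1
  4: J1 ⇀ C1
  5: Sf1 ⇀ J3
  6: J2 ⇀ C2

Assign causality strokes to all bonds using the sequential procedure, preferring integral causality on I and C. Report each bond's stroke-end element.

#5 |Sf1  (source Sf1 imposes f)
#2 |J3  (J3 needs exactly one e-in)
#1 |J2  (1-jn J2 has f-setter on 2)
#3 |J2  (1-jn J2 has f-setter on 2)
#6 |J2  (1-jn J2 has f-setter on 2)
#0 |TF1  (TF TF1: opposite of bond 1)
#4 |J1  (J1 needs exactly one e-in)

b0 stroke→TF1
b1 stroke→J2
b2 stroke→J3
b3 stroke→J2
b4 stroke→J1
b5 stroke→Sf1
b6 stroke→J2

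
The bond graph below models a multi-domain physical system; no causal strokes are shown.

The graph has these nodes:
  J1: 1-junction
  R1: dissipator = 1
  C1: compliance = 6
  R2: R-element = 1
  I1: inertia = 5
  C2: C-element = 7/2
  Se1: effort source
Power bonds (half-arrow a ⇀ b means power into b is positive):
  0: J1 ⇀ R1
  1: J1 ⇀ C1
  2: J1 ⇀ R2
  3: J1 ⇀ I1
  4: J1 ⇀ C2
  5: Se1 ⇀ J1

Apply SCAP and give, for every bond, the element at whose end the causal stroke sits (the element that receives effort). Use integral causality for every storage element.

bond 5 →J1  (Se1: effort source, stroke at far end)
bond 1 →J1  (C1 integral (e out))
bond 3 →I1  (I1 outputs flow p/I1)
bond 0 →J1  (1-jn J1 has f-setter on 3)
bond 2 →J1  (1-jn J1 has f-setter on 3)
bond 4 →J1  (J1: bond 3 brought flow, rest push out)

b0 stroke→J1
b1 stroke→J1
b2 stroke→J1
b3 stroke→I1
b4 stroke→J1
b5 stroke→J1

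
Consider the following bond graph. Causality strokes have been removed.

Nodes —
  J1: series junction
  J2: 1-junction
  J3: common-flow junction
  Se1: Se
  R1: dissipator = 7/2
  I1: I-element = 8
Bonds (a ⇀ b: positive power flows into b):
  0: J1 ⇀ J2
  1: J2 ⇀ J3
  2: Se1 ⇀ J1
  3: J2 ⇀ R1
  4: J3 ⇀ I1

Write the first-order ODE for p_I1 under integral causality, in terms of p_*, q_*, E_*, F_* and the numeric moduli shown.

dp_I1/dt = E_Se1 - 7*p_I1/16

β2 stroke at J1  (Se1: effort source, stroke at far end)
β0 stroke at J2  (J1 needs exactly one f-in)
β4 stroke at I1  (I1: I, integral causality)
β1 stroke at J3  (1-jn J3 has f-setter on 4)
β3 stroke at J2  (1-jn J2 has f-setter on 1)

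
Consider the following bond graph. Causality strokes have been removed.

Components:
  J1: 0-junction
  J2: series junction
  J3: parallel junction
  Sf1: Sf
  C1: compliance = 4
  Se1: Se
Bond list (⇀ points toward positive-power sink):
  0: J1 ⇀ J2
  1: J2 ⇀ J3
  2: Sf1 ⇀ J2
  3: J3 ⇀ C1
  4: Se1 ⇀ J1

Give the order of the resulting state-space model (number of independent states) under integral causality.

β2 →Sf1  (source Sf1 imposes f)
β4 →J1  (Se1: effort source, stroke at far end)
β0 →J2  (J1 effort already set via bond 4)
β1 →J2  (common-f at J2 fixed by 2)
β3 →J3  (J3: last free bond brings effort in)

1  (C1 all integral)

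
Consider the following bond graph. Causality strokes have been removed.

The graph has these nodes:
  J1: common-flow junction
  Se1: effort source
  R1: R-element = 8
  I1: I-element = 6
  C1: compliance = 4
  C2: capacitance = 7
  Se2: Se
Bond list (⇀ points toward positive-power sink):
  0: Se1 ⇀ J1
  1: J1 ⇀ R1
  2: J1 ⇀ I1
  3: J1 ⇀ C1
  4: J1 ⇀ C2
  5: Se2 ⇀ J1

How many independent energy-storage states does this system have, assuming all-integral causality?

3  (C1, C2, I1 all integral)

#0 stroke→J1  (Se1: effort source, stroke at far end)
#5 stroke→J1  (Se2: effort source, stroke at far end)
#2 stroke→I1  (I1: I, integral causality)
#1 stroke→J1  (common-f at J1 fixed by 2)
#3 stroke→J1  (1-jn J1 has f-setter on 2)
#4 stroke→J1  (1-jn J1 has f-setter on 2)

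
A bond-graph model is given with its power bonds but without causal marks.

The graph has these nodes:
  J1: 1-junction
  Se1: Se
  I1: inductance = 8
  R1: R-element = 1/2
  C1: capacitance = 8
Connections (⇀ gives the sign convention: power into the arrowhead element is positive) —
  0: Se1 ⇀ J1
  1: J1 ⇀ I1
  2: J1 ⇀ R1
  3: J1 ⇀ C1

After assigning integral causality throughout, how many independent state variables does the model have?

b0 stroke at J1  (Se1: effort source, stroke at far end)
b1 stroke at I1  (prefer integral on I1)
b2 stroke at J1  (common-f at J1 fixed by 1)
b3 stroke at J1  (J1: bond 1 brought flow, rest push out)

2  (C1, I1 all integral)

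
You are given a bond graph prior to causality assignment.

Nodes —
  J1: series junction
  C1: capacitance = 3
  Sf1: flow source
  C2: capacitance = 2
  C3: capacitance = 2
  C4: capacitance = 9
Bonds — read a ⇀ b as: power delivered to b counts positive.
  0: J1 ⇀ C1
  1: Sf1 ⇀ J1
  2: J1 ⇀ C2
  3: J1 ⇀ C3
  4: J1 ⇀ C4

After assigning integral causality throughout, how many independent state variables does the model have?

β1 →Sf1  (source Sf1 imposes f)
β0 →J1  (J1: bond 1 brought flow, rest push out)
β2 →J1  (J1: bond 1 brought flow, rest push out)
β3 →J1  (J1 flow already set via bond 1)
β4 →J1  (1-jn J1 has f-setter on 1)

4  (C1, C2, C3, C4 all integral)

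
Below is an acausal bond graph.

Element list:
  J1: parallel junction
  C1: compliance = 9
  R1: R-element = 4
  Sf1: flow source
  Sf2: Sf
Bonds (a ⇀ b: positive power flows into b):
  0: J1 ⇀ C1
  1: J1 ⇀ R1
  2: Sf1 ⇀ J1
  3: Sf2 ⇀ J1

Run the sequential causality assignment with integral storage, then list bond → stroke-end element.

b0 stroke→J1
b1 stroke→R1
b2 stroke→Sf1
b3 stroke→Sf2

b2 |Sf1  (Sf1 (Sf) sets flow on bond)
b3 |Sf2  (source Sf2 imposes f)
b0 |J1  (C1 integral (e out))
b1 |R1  (common-e at J1 fixed by 0)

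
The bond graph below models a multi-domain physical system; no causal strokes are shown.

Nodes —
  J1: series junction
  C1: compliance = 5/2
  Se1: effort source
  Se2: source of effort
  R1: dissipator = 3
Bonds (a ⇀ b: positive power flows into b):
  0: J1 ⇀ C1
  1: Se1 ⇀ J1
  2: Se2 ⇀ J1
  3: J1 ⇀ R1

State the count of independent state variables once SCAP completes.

#1 →J1  (Se1: effort source, stroke at far end)
#2 →J1  (source Se2 imposes e)
#0 →J1  (C1: C, integral causality)
#3 →R1  (closing 1-jn rule on J1)

1  (C1 all integral)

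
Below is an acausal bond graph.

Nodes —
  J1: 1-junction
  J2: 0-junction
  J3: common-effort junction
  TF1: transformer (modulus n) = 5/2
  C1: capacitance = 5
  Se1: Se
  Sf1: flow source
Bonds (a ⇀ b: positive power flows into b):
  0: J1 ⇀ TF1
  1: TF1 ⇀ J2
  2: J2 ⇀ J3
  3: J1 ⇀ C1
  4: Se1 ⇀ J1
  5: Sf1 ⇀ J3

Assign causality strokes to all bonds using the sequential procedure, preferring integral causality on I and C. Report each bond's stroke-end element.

bond 4 →J1  (Se1: effort source, stroke at far end)
bond 5 →Sf1  (Sf1 (Sf) sets flow on bond)
bond 2 →J3  (only one effort-in slot at J3)
bond 1 →J2  (J2: last free bond brings effort in)
bond 0 →TF1  (through TF1, causality passes straight; one stroke at TF1)
bond 3 →J1  (common-f at J1 fixed by 0)

b0 →TF1
b1 →J2
b2 →J3
b3 →J1
b4 →J1
b5 →Sf1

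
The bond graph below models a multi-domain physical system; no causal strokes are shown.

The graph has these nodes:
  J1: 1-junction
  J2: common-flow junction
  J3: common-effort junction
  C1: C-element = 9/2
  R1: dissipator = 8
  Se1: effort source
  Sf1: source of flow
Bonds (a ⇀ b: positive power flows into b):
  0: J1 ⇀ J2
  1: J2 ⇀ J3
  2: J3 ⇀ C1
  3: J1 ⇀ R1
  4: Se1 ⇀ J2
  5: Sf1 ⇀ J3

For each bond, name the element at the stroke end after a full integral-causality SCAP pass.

#4 |J2  (source Se1 imposes e)
#5 |Sf1  (source Sf1 imposes f)
#2 |J3  (prefer integral on C1)
#1 |J2  (J3 effort already set via bond 2)
#0 |J1  (J2 needs exactly one f-in)
#3 |R1  (J1 needs exactly one f-in)

b0 |J1
b1 |J2
b2 |J3
b3 |R1
b4 |J2
b5 |Sf1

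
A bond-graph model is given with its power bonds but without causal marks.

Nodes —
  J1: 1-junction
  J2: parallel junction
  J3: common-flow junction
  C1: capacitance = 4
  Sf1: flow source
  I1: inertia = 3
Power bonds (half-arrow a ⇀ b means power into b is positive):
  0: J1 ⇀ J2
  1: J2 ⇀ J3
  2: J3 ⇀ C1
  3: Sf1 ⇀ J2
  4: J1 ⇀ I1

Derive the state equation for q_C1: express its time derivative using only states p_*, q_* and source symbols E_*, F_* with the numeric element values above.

β3 →Sf1  (source Sf1 imposes f)
β2 →J3  (C1 outputs effort q/C1)
β1 →J2  (closing 1-jn rule on J3)
β0 →J1  (0-jn J2 has e-setter on 1)
β4 →I1  (J1 needs exactly one f-in)

dq_C1/dt = F_Sf1 + p_I1/3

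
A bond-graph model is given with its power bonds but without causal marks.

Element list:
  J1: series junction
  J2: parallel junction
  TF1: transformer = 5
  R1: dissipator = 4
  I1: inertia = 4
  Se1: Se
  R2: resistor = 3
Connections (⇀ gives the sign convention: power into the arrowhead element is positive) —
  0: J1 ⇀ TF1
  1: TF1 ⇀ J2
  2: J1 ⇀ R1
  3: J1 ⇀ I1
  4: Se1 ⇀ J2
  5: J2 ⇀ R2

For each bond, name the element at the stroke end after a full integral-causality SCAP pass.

β0 stroke at J1
β1 stroke at TF1
β2 stroke at J1
β3 stroke at I1
β4 stroke at J2
β5 stroke at R2

#4 stroke at J2  (source Se1 imposes e)
#1 stroke at TF1  (0-jn J2 has e-setter on 4)
#5 stroke at R2  (J2: bond 4 brought effort, rest push out)
#0 stroke at J1  (TF1: transformer flips bond 1)
#3 stroke at I1  (I1: I, integral causality)
#2 stroke at J1  (J1 flow already set via bond 3)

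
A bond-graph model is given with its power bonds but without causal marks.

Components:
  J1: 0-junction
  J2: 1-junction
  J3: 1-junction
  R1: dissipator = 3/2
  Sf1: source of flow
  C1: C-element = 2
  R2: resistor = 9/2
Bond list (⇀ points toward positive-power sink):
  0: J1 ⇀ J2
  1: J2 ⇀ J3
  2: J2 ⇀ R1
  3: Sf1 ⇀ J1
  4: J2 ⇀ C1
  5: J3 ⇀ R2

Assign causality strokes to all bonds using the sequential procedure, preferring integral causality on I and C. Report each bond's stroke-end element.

b3 stroke→Sf1  (source Sf1 imposes f)
b0 stroke→J1  (only one effort-in slot at J1)
b1 stroke→J2  (J2: bond 0 brought flow, rest push out)
b2 stroke→J2  (J2: bond 0 brought flow, rest push out)
b4 stroke→J2  (J2 flow already set via bond 0)
b5 stroke→J3  (J3: bond 1 brought flow, rest push out)

bond 0 stroke at J1
bond 1 stroke at J2
bond 2 stroke at J2
bond 3 stroke at Sf1
bond 4 stroke at J2
bond 5 stroke at J3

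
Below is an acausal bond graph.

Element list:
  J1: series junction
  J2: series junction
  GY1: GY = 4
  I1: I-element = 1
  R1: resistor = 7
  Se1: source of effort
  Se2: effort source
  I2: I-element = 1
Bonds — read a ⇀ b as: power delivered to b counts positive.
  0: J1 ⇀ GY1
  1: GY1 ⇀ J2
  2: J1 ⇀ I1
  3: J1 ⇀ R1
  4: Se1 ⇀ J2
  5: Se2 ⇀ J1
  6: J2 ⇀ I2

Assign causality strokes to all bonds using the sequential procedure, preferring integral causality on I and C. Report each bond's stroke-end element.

β4 stroke at J2  (source Se1 imposes e)
β5 stroke at J1  (Se2 (Se) sets effort on bond)
β2 stroke at I1  (prefer integral on I1)
β0 stroke at J1  (1-jn J1 has f-setter on 2)
β3 stroke at J1  (J1 flow already set via bond 2)
β1 stroke at J2  (GY GY1: same side as bond 0)
β6 stroke at I2  (closing 1-jn rule on J2)

bond 0 |J1
bond 1 |J2
bond 2 |I1
bond 3 |J1
bond 4 |J2
bond 5 |J1
bond 6 |I2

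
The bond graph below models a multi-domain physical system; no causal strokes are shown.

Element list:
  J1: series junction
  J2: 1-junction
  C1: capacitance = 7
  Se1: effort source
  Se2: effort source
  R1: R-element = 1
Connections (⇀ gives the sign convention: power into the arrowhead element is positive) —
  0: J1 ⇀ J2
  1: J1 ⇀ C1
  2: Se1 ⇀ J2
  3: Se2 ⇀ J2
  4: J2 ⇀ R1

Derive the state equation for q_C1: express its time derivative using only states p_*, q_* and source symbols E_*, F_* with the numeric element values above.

dq_C1/dt = E_Se1 + E_Se2 - q_C1/7

#2 stroke→J2  (source Se1 imposes e)
#3 stroke→J2  (Se2: effort source, stroke at far end)
#1 stroke→J1  (prefer integral on C1)
#0 stroke→J2  (closing 1-jn rule on J1)
#4 stroke→R1  (only one flow-in slot at J2)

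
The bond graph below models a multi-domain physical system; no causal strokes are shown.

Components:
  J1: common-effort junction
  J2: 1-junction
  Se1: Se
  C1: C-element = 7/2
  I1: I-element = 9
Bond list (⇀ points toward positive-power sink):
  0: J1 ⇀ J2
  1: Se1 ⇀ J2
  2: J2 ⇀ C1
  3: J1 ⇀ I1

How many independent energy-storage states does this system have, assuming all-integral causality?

2  (C1, I1 all integral)

bond 1 stroke at J2  (Se1 fixes effort; stroke away)
bond 2 stroke at J2  (C1: C, integral causality)
bond 0 stroke at J1  (J2: last free bond brings flow in)
bond 3 stroke at I1  (0-jn J1 has e-setter on 0)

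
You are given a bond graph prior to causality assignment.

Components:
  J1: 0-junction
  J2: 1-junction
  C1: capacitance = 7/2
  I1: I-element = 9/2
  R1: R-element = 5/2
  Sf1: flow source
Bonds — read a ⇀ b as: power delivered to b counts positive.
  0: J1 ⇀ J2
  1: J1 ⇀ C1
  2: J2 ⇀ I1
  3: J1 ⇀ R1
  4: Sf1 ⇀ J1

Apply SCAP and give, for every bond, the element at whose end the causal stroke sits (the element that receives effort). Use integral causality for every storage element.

β0 |J2
β1 |J1
β2 |I1
β3 |R1
β4 |Sf1

bond 4 →Sf1  (Sf1 (Sf) sets flow on bond)
bond 1 →J1  (C1 outputs effort q/C1)
bond 0 →J2  (common-e at J1 fixed by 1)
bond 3 →R1  (common-e at J1 fixed by 1)
bond 2 →I1  (only one flow-in slot at J2)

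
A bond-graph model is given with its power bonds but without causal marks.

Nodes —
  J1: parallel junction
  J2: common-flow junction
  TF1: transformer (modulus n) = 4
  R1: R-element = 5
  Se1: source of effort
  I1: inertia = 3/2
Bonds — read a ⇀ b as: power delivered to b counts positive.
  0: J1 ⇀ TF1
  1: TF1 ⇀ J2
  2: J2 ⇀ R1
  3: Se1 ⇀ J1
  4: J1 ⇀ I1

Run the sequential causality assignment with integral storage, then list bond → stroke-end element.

β3 stroke at J1  (source Se1 imposes e)
β0 stroke at TF1  (J1: bond 3 brought effort, rest push out)
β4 stroke at I1  (J1 effort already set via bond 3)
β1 stroke at J2  (through TF1, causality passes straight; one stroke at TF1)
β2 stroke at R1  (J2: last free bond brings flow in)

bond 0 →TF1
bond 1 →J2
bond 2 →R1
bond 3 →J1
bond 4 →I1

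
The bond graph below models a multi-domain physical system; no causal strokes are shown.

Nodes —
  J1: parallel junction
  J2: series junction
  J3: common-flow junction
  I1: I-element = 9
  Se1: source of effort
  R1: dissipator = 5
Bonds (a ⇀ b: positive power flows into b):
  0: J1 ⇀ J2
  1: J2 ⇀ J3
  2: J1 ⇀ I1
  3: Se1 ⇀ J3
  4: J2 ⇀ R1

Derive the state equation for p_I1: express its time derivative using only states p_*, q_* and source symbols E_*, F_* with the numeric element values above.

β3 →J3  (Se1 fixes effort; stroke away)
β1 →J2  (only one flow-in slot at J3)
β2 →I1  (I1 outputs flow p/I1)
β0 →J1  (closing 0-jn rule on J1)
β4 →J2  (1-jn J2 has f-setter on 0)

dp_I1/dt = -E_Se1 - 5*p_I1/9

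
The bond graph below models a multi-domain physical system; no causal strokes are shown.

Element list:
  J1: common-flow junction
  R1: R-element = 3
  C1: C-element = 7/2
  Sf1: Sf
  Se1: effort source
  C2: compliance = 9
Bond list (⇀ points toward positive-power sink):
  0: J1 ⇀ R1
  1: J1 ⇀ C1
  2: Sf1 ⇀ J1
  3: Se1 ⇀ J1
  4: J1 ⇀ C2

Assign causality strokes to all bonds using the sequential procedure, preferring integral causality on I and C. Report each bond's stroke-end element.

b2 stroke at Sf1  (source Sf1 imposes f)
b3 stroke at J1  (Se1: effort source, stroke at far end)
b0 stroke at J1  (J1: bond 2 brought flow, rest push out)
b1 stroke at J1  (J1: bond 2 brought flow, rest push out)
b4 stroke at J1  (common-f at J1 fixed by 2)

#0 →J1
#1 →J1
#2 →Sf1
#3 →J1
#4 →J1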